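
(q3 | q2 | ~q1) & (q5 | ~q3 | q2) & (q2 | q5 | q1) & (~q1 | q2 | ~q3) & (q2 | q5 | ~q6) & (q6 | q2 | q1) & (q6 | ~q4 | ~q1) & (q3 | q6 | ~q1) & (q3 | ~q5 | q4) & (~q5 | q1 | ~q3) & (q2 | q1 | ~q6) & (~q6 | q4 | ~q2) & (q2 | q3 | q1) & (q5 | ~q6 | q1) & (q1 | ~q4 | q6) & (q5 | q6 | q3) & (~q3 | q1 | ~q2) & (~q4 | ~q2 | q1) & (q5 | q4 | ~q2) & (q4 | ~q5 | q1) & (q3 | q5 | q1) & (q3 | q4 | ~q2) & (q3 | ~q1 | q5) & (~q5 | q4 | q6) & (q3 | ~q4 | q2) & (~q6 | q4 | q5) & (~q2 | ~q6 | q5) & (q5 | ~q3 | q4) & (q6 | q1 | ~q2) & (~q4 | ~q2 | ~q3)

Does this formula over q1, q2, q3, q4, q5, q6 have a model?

Satisfiable

Branch on q3: set q3 = 0.
Branch on q2: set q2 = 1.
Unit clause (q4) forces q4 = 1.
Unit clause (q1) forces q1 = 1.
Unit clause (q6) forces q6 = 1.
Unit clause (q5) forces q5 = 1.
Every clause now holds.
A satisfying assignment: q1: 1, q2: 1, q3: 0, q4: 1, q5: 1, q6: 1.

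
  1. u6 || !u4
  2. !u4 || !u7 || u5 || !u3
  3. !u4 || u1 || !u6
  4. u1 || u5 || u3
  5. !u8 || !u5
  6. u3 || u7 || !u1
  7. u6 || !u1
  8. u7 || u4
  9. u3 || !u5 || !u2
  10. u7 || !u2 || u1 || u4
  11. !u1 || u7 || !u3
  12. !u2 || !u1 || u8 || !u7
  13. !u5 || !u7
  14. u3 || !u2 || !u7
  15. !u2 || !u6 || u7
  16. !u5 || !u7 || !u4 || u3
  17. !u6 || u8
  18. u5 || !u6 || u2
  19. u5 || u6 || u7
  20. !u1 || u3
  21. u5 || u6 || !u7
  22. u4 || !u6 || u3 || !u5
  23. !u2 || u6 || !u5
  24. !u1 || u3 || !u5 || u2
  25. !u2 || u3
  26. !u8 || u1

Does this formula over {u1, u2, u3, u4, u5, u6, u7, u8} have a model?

Satisfiable

Try u6 = true.
From the singleton clause (u8), u8 = true.
From the singleton clause (!u5), u5 = false.
From the singleton clause (u2), u2 = true.
From the singleton clause (u7), u7 = true.
From the singleton clause (u3), u3 = true.
From the singleton clause (!u4), u4 = false.
From the singleton clause (u1), u1 = true.
Every clause now holds.
A satisfying assignment: u1: true, u2: true, u3: true, u4: false, u5: false, u6: true, u7: true, u8: true.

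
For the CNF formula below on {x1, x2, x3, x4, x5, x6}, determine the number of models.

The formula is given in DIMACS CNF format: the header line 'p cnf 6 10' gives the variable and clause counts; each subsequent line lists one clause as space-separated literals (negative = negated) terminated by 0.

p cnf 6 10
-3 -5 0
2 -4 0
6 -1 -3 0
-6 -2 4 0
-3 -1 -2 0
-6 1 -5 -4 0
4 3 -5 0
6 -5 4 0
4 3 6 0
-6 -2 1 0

13

There are 2^6 = 64 truth assignments over (x1, x2, x3, x4, x5, x6).
Split on x1. With x1 = True, the clauses containing x1 are satisfied and ¬x1 drops from the rest; 6 of the 2^5 = 32 assignments to the other variables satisfy what remains.
With x1 = False, by the same count on the reduced clause set, 7 assignments work.
Total: 6 + 7 = 13.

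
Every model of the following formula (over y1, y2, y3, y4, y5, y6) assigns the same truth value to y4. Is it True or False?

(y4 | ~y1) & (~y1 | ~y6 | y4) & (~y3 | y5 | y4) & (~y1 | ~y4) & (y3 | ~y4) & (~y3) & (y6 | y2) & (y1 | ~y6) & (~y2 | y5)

False

Suppose y4 = 1.
From the singleton clause (~y1), y1 = 0.
From the singleton clause (y3), y3 = 1.
That conflicts with the unit clause (~y3).
So every satisfying assignment has y4 = False.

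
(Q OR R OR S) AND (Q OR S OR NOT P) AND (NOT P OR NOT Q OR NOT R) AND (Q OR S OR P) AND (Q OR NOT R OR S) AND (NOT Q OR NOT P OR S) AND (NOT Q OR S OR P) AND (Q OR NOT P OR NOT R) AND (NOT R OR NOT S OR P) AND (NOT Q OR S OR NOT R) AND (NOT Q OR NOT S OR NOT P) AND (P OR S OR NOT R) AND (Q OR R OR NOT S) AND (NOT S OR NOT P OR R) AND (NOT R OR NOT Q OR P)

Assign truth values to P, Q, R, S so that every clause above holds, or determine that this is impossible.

Branch on Q: set Q = true.
Branch on P: set P = false.
(S) alone gives S = true.
(NOT R) alone gives R = false.
This assignment satisfies each clause.

P: false,  Q: true,  R: false,  S: true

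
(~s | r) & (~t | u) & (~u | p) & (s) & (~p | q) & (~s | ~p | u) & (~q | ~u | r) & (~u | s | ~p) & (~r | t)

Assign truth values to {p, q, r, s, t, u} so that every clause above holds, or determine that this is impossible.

p=1, q=1, r=1, s=1, t=1, u=1

(s) alone gives s = 1.
(r) alone gives r = 1.
(t) alone gives t = 1.
(u) alone gives u = 1.
(p) alone gives p = 1.
(q) alone gives q = 1.
This assignment satisfies each clause.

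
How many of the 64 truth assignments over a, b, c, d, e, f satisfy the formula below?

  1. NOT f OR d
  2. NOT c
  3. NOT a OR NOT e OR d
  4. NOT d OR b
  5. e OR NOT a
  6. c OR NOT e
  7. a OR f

There are 2^6 = 64 truth assignments over (a, b, c, d, e, f).
Split on e. With e = true, the clauses containing e are satisfied and NOT e drops from the rest; 0 of the 2^5 = 32 assignments to the other variables satisfy what remains.
With e = false, by the same count on the reduced clause set, 1 assignment works.
(One model: a=F, b=T, c=F, d=T, e=F, f=T.)
Total: 0 + 1 = 1.

1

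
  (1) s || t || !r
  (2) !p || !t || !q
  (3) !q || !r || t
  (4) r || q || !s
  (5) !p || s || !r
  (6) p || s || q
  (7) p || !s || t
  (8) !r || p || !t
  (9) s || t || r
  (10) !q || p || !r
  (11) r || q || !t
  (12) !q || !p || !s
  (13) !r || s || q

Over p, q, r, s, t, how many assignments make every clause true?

There are 2^5 = 32 truth assignments over (p, q, r, s, t).
Split on p. With p = true, the clauses containing p are satisfied and !p drops from the rest; 2 of the 2^4 = 16 assignments to the other variables satisfy what remains.
With p = false, by the same count on the reduced clause set, 2 assignments work.
Total: 2 + 2 = 4.

4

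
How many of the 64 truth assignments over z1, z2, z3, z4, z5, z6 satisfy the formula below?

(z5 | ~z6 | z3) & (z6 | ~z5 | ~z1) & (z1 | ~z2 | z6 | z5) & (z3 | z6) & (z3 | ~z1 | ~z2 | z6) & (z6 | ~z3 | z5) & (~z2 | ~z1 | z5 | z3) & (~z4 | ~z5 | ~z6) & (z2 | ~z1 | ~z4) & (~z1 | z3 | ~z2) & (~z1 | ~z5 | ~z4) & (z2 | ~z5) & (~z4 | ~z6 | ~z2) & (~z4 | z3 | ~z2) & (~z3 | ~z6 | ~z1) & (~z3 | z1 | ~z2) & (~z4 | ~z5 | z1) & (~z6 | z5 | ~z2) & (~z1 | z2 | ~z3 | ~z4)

3

There are 2^6 = 64 truth assignments over (z1, z2, z3, z4, z5, z6).
Split on z2. With z2 = 1, the clauses containing z2 are satisfied and ~z2 drops from the rest; 1 of the 2^5 = 32 assignments to the other variables satisfy what remains.
With z2 = 0, by the same count on the reduced clause set, 2 assignments work.
(One model: z1=F, z2=F, z3=T, z4=F, z5=F, z6=T.)
Total: 1 + 2 = 3.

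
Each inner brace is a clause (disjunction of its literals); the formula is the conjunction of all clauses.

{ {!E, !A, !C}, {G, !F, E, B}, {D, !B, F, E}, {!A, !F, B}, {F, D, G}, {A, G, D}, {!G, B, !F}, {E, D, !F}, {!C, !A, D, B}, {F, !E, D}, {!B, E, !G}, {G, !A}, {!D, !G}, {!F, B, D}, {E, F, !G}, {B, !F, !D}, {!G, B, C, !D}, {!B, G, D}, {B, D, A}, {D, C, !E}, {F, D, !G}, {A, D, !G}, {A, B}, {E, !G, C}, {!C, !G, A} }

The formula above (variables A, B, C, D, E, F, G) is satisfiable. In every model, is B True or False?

Suppose B = false.
From the singleton clause (A), A = true.
From the singleton clause (!F), F = false.
From the singleton clause (G), G = true.
From the singleton clause (!D), D = false.
But (D) is also a unit clause — contradiction.
So every satisfying assignment has B = True.

True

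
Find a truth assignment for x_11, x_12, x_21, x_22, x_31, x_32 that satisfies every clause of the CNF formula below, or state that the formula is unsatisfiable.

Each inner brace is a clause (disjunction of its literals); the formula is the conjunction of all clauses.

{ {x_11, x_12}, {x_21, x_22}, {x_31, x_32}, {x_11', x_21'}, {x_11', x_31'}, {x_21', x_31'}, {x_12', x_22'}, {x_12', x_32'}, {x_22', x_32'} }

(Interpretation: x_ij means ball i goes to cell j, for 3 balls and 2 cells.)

Case x_11 = 1:
From the singleton clause (x_21'), x_21 = 0.
From the singleton clause (x_22), x_22 = 1.
From the singleton clause (x_31'), x_31 = 0.
From the singleton clause (x_32), x_32 = 1.
That conflicts with the unit clause (x_32').
Undo x_11 and try x_11 = 0.
From the singleton clause (x_12), x_12 = 1.
From the singleton clause (x_22'), x_22 = 0.
From the singleton clause (x_21), x_21 = 1.
From the singleton clause (x_31'), x_31 = 0.
From the singleton clause (x_32), x_32 = 1.
That conflicts with the unit clause (x_32').
Neither x_11 = 1 nor x_11 = 0 works.

UNSATISFIABLE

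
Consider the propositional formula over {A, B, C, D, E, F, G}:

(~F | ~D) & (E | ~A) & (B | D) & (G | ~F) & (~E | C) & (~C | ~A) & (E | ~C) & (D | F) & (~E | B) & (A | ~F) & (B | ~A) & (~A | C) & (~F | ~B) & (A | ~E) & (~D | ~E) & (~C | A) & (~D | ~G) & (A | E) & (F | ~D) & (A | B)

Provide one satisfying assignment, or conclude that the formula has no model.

Branch on F: set F = 0.
Unit clause (D) forces D = 1.
But (~D) is also a unit clause — contradiction.
That branch fails; take F = 1 instead.
Unit clause (~D) forces D = 0.
Unit clause (B) forces B = 1.
But (~B) is also a unit clause — contradiction.
Both values of F lead to a conflict.

UNSATISFIABLE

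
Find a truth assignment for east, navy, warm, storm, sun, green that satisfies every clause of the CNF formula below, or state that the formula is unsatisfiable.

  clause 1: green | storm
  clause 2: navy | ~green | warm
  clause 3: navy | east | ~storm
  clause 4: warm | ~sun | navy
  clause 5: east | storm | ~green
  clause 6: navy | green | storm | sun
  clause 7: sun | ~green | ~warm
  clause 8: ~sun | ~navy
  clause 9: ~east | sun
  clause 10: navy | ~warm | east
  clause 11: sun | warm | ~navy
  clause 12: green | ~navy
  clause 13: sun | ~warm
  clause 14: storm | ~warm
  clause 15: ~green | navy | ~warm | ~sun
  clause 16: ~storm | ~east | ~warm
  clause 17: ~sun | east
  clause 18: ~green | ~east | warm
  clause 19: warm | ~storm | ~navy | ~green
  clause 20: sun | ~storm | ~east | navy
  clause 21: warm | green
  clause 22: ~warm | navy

UNSATISFIABLE

Try green = 1.
Try navy = 1.
From the singleton clause (~sun), sun = 0.
From the singleton clause (~warm), warm = 0.
Now (warm) is unsatisfied and unit — conflict.
That branch fails; take navy = 0 instead.
From the singleton clause (warm), warm = 1.
Now (~warm) is unsatisfied and unit — conflict.
Either choice for navy ends in contradiction.
That branch fails; take green = 0 instead.
From the singleton clause (storm), storm = 1.
From the singleton clause (~navy), navy = 0.
From the singleton clause (east), east = 1.
From the singleton clause (sun), sun = 1.
From the singleton clause (warm), warm = 1.
Now (~warm) is unsatisfied and unit — conflict.
Either choice for green ends in contradiction.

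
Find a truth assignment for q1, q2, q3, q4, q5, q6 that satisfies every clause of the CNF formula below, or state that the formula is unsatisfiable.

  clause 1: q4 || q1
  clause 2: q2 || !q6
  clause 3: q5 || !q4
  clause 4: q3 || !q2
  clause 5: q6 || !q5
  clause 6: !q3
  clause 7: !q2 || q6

q1: true; q2: false; q3: false; q4: false; q5: false; q6: false

From the singleton clause (!q3), q3 = false.
From the singleton clause (!q2), q2 = false.
From the singleton clause (!q6), q6 = false.
From the singleton clause (!q5), q5 = false.
From the singleton clause (!q4), q4 = false.
From the singleton clause (q1), q1 = true.
Every clause now holds.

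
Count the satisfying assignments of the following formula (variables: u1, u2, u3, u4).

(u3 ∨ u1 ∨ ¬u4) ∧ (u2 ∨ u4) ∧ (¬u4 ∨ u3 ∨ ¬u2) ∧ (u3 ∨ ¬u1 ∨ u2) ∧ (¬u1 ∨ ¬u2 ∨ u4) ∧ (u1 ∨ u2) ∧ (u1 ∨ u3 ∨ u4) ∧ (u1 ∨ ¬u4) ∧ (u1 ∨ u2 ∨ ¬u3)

3

There are 2^4 = 16 truth assignments over (u1, u2, u3, u4).
Split on u2. With u2 = True, the clauses containing u2 are satisfied and ¬u2 drops from the rest; 2 of the 2^3 = 8 assignments to the other variables satisfy what remains.
With u2 = False, by the same count on the reduced clause set, 1 assignment works.
(One model: u1=F, u2=T, u3=T, u4=F.)
Total: 2 + 1 = 3.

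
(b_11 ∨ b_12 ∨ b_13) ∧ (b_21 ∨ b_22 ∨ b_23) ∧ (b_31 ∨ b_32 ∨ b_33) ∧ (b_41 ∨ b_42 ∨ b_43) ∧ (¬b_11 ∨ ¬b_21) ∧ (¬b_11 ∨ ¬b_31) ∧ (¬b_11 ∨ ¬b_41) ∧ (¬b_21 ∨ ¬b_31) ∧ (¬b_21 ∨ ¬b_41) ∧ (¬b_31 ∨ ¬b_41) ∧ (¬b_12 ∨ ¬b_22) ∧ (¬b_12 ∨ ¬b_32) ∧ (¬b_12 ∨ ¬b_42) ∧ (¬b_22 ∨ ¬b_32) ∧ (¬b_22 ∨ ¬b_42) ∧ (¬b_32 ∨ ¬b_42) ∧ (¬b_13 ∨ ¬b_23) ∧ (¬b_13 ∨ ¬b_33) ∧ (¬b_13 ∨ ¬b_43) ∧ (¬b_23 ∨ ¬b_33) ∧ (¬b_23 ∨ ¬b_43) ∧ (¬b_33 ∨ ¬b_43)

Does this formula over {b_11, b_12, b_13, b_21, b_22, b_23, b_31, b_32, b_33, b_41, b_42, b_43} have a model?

Case b_11 = False:
Case b_12 = True:
The clause (¬b_22) is unit, so b_22 = False.
The clause (¬b_32) is unit, so b_32 = False.
The clause (¬b_42) is unit, so b_42 = False.
Case b_21 = True:
The clause (¬b_31) is unit, so b_31 = False.
The clause (b_33) is unit, so b_33 = True.
The clause (¬b_41) is unit, so b_41 = False.
The clause (b_43) is unit, so b_43 = True.
But (¬b_43) is also a unit clause — contradiction.
Undo b_21 and try b_21 = False.
The clause (b_23) is unit, so b_23 = True.
The clause (¬b_13) is unit, so b_13 = False.
The clause (¬b_33) is unit, so b_33 = False.
The clause (b_31) is unit, so b_31 = True.
The clause (¬b_41) is unit, so b_41 = False.
The clause (b_43) is unit, so b_43 = True.
But (¬b_43) is also a unit clause — contradiction.
Neither b_21 = True nor b_21 = False works.
Undo b_12 and try b_12 = False.
The clause (b_13) is unit, so b_13 = True.
The clause (¬b_23) is unit, so b_23 = False.
The clause (¬b_33) is unit, so b_33 = False.
The clause (¬b_43) is unit, so b_43 = False.
Case b_21 = True:
The clause (¬b_31) is unit, so b_31 = False.
The clause (b_32) is unit, so b_32 = True.
The clause (¬b_41) is unit, so b_41 = False.
The clause (b_42) is unit, so b_42 = True.
But (¬b_42) is also a unit clause — contradiction.
Undo b_21 and try b_21 = False.
The clause (b_22) is unit, so b_22 = True.
The clause (¬b_32) is unit, so b_32 = False.
The clause (b_31) is unit, so b_31 = True.
The clause (¬b_41) is unit, so b_41 = False.
The clause (b_42) is unit, so b_42 = True.
But (¬b_42) is also a unit clause — contradiction.
Neither b_21 = True nor b_21 = False works.
Neither b_12 = True nor b_12 = False works.
Undo b_11 and try b_11 = True.
The clause (¬b_21) is unit, so b_21 = False.
The clause (¬b_31) is unit, so b_31 = False.
The clause (¬b_41) is unit, so b_41 = False.
Case b_22 = True:
The clause (¬b_12) is unit, so b_12 = False.
The clause (¬b_32) is unit, so b_32 = False.
The clause (b_33) is unit, so b_33 = True.
The clause (¬b_42) is unit, so b_42 = False.
The clause (b_43) is unit, so b_43 = True.
But (¬b_43) is also a unit clause — contradiction.
Undo b_22 and try b_22 = False.
The clause (b_23) is unit, so b_23 = True.
The clause (¬b_13) is unit, so b_13 = False.
The clause (¬b_33) is unit, so b_33 = False.
The clause (b_32) is unit, so b_32 = True.
The clause (¬b_12) is unit, so b_12 = False.
The clause (¬b_42) is unit, so b_42 = False.
The clause (b_43) is unit, so b_43 = True.
But (¬b_43) is also a unit clause — contradiction.
Neither b_22 = True nor b_22 = False works.
Neither b_11 = True nor b_11 = False works.
No assignment satisfies every clause.

No, unsatisfiable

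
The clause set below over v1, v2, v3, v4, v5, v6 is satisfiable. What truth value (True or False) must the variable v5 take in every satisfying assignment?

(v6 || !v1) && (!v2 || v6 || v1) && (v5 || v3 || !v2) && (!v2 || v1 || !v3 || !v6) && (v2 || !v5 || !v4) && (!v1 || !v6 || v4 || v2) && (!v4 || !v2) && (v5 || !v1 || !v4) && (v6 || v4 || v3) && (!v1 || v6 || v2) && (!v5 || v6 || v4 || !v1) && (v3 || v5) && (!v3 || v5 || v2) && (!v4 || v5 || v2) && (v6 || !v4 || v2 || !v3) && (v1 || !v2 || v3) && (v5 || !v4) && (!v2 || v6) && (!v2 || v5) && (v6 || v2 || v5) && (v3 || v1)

Suppose v5 = false.
The clause (v3) is unit, so v3 = true.
The clause (v2) is unit, so v2 = true.
Now (!v2) is unsatisfied and unit — conflict.
So every satisfying assignment has v5 = True.

True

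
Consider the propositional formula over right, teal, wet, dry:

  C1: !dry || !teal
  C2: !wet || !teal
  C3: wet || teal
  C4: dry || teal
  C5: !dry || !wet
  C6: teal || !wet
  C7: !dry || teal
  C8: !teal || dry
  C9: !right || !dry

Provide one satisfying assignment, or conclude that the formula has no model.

Branch on dry: set dry = false.
The clause (teal) is unit, so teal = true.
But (!teal) is also a unit clause — contradiction.
Undo dry and try dry = true.
The clause (!teal) is unit, so teal = false.
But (teal) is also a unit clause — contradiction.
Both values of dry lead to a conflict.

UNSATISFIABLE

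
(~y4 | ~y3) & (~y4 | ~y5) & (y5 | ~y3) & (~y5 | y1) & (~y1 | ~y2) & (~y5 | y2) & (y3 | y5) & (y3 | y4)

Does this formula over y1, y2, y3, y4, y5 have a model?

No, unsatisfiable

Try y4 = 0.
The clause (y3) is unit, so y3 = 1.
The clause (y5) is unit, so y5 = 1.
The clause (y1) is unit, so y1 = 1.
The clause (~y2) is unit, so y2 = 0.
Now (y2) is unsatisfied and unit — conflict.
Undo y4 and try y4 = 1.
The clause (~y3) is unit, so y3 = 0.
The clause (~y5) is unit, so y5 = 0.
Now (y5) is unsatisfied and unit — conflict.
Either choice for y4 ends in contradiction.
No assignment satisfies every clause.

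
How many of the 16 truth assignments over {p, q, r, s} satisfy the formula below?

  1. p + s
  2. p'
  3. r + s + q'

4

There are 2^4 = 16 truth assignments over (p, q, r, s).
Check each against the 3 clauses (columns in the order p, q, r, s):
  F F F F  ✗ fails (p + s)
  F F F T  ✓ satisfies all
  F F T F  ✗ fails (p + s)
  F F T T  ✓ satisfies all
  F T F F  ✗ fails (p + s)
  F T F T  ✓ satisfies all
  F T T F  ✗ fails (p + s)
  F T T T  ✓ satisfies all
  T F F F  ✗ fails (p')
  T F F T  ✗ fails (p')
  T F T F  ✗ fails (p')
  T F T T  ✗ fails (p')
  T T F F  ✗ fails (p')
  T T F T  ✗ fails (p')
  T T T F  ✗ fails (p')
  T T T T  ✗ fails (p')
4 of the 16 rows are models.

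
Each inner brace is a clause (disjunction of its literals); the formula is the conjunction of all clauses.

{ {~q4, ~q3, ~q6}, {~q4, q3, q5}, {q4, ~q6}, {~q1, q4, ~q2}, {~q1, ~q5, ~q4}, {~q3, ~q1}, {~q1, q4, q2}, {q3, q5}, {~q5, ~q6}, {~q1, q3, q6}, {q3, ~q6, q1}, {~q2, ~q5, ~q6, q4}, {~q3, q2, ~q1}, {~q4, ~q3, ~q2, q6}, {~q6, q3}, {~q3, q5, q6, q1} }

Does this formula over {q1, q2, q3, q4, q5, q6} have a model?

Branch on q4: set q4 = 0.
From the singleton clause (~q6), q6 = 0.
Branch on q1: set q1 = 0.
Branch on q3: set q3 = 0.
From the singleton clause (q5), q5 = 1.
All clauses hold; q2 can take either value.
A satisfying assignment: q1=0, q2=0, q3=0, q4=0, q5=1, q6=0.

Yes, satisfiable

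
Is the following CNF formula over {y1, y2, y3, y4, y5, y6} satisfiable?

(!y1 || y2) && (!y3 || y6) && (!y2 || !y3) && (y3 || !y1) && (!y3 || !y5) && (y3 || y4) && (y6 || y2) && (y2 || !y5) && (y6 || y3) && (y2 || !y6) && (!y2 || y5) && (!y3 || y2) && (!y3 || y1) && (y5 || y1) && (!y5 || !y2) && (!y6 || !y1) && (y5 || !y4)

No

Suppose y1 = false.
Unit clause (!y3) forces y3 = false.
Unit clause (y4) forces y4 = true.
Unit clause (y6) forces y6 = true.
Unit clause (y2) forces y2 = true.
Unit clause (y5) forces y5 = true.
Now (!y5) is unsatisfied and unit — conflict.
That branch fails; take y1 = true instead.
Unit clause (y2) forces y2 = true.
Unit clause (!y3) forces y3 = false.
Now (y3) is unsatisfied and unit — conflict.
Either choice for y1 ends in contradiction.
No assignment satisfies every clause.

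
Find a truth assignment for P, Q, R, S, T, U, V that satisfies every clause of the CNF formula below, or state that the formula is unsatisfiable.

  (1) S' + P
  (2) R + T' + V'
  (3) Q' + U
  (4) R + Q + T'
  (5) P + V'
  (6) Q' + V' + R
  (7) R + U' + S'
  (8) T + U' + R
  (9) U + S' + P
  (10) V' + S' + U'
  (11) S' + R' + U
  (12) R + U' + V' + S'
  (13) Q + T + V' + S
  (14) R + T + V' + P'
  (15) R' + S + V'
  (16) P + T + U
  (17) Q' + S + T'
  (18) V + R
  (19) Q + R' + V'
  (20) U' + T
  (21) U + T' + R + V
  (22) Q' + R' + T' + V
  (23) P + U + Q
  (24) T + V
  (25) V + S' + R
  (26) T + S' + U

Branch on S: set S = 0.
Branch on Q: set Q = 0.
Branch on R: set R = 1.
From the singleton clause (V'), V = 0.
From the singleton clause (T), T = 1.
Branch on P: set P = 1.
No clause remains; U is free.

P ↦ 1, Q ↦ 0, R ↦ 1, S ↦ 0, T ↦ 1, U ↦ 1, V ↦ 0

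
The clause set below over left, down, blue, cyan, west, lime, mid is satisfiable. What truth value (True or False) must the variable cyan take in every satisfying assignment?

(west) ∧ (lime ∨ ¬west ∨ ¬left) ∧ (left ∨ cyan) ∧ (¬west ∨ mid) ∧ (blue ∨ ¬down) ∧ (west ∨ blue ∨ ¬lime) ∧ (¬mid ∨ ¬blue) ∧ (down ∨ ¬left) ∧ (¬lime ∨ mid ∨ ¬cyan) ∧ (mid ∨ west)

True

Suppose cyan = False.
The clause (west) is unit, so west = True.
The clause (left) is unit, so left = True.
The clause (lime) is unit, so lime = True.
The clause (mid) is unit, so mid = True.
The clause (¬blue) is unit, so blue = False.
The clause (¬down) is unit, so down = False.
But (down) is also a unit clause — contradiction.
So every satisfying assignment has cyan = True.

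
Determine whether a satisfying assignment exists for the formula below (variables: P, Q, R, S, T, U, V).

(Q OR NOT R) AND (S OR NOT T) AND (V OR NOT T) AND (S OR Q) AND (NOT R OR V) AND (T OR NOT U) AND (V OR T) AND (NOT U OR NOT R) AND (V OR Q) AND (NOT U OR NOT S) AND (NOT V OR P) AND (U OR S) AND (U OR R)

Try Q = true.
Try S = true.
From the singleton clause (NOT U), U = false.
From the singleton clause (R), R = true.
From the singleton clause (V), V = true.
From the singleton clause (P), P = true.
Every clause is now satisfied; T is unconstrained.
A satisfying assignment: P: true, Q: true, R: true, S: true, T: true, U: false, V: true.

Yes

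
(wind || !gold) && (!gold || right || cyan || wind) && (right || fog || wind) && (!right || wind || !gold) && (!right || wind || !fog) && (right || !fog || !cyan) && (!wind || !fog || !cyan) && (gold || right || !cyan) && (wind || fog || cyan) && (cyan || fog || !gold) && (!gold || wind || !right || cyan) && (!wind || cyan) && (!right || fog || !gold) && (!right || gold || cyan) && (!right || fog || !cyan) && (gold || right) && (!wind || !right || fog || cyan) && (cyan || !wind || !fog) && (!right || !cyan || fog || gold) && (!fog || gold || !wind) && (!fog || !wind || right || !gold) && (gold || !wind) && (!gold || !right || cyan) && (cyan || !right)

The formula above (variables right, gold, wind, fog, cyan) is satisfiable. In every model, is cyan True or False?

True

Suppose cyan = false.
(!wind) alone gives wind = false.
(!gold) alone gives gold = false.
(fog) alone gives fog = true.
(!right) alone gives right = false.
That conflicts with the unit clause (right).
So every satisfying assignment has cyan = True.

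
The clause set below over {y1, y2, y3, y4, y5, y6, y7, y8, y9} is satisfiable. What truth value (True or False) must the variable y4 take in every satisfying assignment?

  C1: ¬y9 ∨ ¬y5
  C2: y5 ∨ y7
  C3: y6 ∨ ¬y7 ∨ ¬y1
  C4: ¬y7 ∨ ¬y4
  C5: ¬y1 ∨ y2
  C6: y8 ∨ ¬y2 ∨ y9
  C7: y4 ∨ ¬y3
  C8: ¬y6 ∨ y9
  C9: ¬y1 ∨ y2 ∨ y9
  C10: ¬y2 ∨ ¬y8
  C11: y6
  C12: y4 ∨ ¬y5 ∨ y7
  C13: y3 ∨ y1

False

Suppose y4 = True.
The clause (¬y7) is unit, so y7 = False.
The clause (y5) is unit, so y5 = True.
The clause (¬y9) is unit, so y9 = False.
The clause (¬y6) is unit, so y6 = False.
But (y6) is also a unit clause — contradiction.
So every satisfying assignment has y4 = False.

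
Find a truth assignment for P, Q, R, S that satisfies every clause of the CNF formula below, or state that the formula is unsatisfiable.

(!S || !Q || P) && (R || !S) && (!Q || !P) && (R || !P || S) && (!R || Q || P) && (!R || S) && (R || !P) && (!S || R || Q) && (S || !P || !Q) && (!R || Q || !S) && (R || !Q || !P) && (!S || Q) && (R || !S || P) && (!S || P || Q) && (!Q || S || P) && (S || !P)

P ↦ false,  Q ↦ false,  R ↦ false,  S ↦ false

Branch on R: set R = false.
Unit clause (!S) forces S = false.
Unit clause (!P) forces P = false.
Unit clause (!Q) forces Q = false.
Every clause now holds.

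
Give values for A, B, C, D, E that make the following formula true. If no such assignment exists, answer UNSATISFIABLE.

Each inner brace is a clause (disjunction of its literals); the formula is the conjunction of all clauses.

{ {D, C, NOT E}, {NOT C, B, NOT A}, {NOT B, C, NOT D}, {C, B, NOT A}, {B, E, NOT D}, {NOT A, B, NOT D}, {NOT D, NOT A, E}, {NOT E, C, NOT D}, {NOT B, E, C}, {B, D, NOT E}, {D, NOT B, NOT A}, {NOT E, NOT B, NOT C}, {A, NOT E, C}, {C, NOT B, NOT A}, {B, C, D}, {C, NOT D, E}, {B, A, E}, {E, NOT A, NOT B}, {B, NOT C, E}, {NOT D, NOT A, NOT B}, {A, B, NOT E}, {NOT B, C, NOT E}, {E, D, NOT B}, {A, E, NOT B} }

UNSATISFIABLE

Branch on D: set D = true.
Branch on B: set B = false.
The clause (E) is unit, so E = true.
The clause (NOT A) is unit, so A = false.
But (A) is also a unit clause — contradiction.
Backtrack on B: now try B = true.
The clause (C) is unit, so C = true.
The clause (NOT E) is unit, so E = false.
The clause (NOT A) is unit, so A = false.
But (A) is also a unit clause — contradiction.
Neither B = true nor B = false works.
Backtrack on D: now try D = false.
Branch on C: set C = true.
Branch on B: set B = true.
The clause (NOT A) is unit, so A = false.
The clause (NOT E) is unit, so E = false.
But (E) is also a unit clause — contradiction.
Backtrack on B: now try B = false.
The clause (NOT A) is unit, so A = false.
The clause (NOT E) is unit, so E = false.
But (E) is also a unit clause — contradiction.
Neither B = true nor B = false works.
Backtrack on C: now try C = false.
The clause (NOT E) is unit, so E = false.
The clause (NOT B) is unit, so B = false.
But (B) is also a unit clause — contradiction.
Neither C = true nor C = false works.
Neither D = true nor D = false works.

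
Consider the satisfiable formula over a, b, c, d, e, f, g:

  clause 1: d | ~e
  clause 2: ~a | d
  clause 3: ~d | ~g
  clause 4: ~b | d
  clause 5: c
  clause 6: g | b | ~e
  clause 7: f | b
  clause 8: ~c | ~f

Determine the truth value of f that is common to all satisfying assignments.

False

Suppose f = 1.
Unit clause (c) forces c = 1.
Now (~c) is unsatisfied and unit — conflict.
So every satisfying assignment has f = False.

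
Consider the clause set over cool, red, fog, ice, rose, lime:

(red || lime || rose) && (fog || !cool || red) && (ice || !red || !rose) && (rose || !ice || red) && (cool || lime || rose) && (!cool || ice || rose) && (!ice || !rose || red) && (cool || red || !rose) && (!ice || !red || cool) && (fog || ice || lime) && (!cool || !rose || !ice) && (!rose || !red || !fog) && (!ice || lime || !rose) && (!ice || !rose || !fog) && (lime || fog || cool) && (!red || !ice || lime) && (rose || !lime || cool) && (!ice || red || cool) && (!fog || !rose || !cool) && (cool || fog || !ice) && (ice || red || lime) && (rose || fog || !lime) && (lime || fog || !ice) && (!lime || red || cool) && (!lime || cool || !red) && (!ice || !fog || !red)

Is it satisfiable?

Try red = true.
Try ice = true.
From the singleton clause (cool), cool = true.
From the singleton clause (!rose), rose = false.
From the singleton clause (lime), lime = true.
From the singleton clause (fog), fog = true.
That conflicts with the unit clause (!fog).
That branch fails; take ice = false instead.
From the singleton clause (!rose), rose = false.
From the singleton clause (!cool), cool = false.
From the singleton clause (lime), lime = true.
That conflicts with the unit clause (!lime).
Either choice for ice ends in contradiction.
That branch fails; take red = false instead.
Try lime = true.
From the singleton clause (cool), cool = true.
From the singleton clause (fog), fog = true.
From the singleton clause (!rose), rose = false.
From the singleton clause (!ice), ice = false.
That conflicts with the unit clause (ice).
That branch fails; take lime = false instead.
From the singleton clause (rose), rose = true.
From the singleton clause (!ice), ice = false.
That conflicts with the unit clause (ice).
Either choice for lime ends in contradiction.
Either choice for red ends in contradiction.
No assignment satisfies every clause.

No, unsatisfiable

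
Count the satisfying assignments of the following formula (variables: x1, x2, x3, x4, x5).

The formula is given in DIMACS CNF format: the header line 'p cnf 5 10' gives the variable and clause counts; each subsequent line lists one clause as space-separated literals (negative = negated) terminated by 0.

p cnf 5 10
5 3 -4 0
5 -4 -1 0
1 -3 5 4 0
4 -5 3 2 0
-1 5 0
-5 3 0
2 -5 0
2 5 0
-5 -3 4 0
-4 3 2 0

4

There are 2^5 = 32 truth assignments over (x1, x2, x3, x4, x5).
Split on x4. With x4 = True, the clauses containing x4 are satisfied and ¬x4 drops from the rest; 3 of the 2^4 = 16 assignments to the other variables satisfy what remains.
With x4 = False, by the same count on the reduced clause set, 1 assignment works.
(One model: x1=F, x2=T, x3=F, x4=F, x5=F.)
Total: 3 + 1 = 4.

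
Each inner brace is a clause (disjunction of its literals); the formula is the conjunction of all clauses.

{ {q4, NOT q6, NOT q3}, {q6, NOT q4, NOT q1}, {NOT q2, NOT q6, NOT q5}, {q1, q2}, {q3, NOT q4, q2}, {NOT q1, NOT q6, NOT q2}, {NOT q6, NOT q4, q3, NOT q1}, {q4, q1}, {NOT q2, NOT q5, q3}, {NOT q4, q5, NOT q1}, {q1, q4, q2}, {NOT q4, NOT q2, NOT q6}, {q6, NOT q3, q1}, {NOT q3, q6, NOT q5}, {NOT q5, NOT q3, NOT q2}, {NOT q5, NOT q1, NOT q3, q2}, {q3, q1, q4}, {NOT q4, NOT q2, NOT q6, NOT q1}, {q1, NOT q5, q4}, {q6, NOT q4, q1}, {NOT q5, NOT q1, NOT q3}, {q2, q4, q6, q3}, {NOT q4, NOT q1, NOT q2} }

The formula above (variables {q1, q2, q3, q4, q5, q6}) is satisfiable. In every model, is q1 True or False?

Suppose q1 = false.
From the singleton clause (q2), q2 = true.
From the singleton clause (q4), q4 = true.
From the singleton clause (NOT q6), q6 = false.
Now (q6) is unsatisfied and unit — conflict.
So every satisfying assignment has q1 = True.

True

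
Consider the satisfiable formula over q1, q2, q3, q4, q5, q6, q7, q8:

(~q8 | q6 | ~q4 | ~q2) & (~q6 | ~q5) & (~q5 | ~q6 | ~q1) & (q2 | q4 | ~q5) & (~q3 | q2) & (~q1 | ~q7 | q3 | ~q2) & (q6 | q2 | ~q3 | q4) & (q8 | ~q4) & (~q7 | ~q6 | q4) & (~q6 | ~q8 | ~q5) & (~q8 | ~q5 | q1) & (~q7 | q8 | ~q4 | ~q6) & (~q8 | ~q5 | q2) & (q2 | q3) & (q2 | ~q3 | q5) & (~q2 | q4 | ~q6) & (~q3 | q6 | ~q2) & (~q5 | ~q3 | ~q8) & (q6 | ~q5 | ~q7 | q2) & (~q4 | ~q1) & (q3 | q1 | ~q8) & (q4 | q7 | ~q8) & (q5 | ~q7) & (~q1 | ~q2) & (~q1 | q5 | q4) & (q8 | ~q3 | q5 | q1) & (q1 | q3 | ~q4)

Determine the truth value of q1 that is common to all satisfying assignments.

Suppose q1 = 1.
The clause (~q4) is unit, so q4 = 0.
The clause (~q2) is unit, so q2 = 0.
The clause (~q5) is unit, so q5 = 0.
That conflicts with the unit clause (q5).
So every satisfying assignment has q1 = False.

False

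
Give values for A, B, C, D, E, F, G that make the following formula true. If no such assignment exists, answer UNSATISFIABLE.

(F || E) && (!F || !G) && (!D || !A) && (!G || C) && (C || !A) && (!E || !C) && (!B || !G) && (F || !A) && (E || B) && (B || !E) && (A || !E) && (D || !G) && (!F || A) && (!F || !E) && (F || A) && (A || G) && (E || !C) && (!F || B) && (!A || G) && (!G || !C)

Try F = true.
(!G) alone gives G = false.
(A) alone gives A = true.
Now (!A) is unsatisfied and unit — conflict.
That branch fails; take F = false instead.
(E) alone gives E = true.
(!C) alone gives C = false.
(!G) alone gives G = false.
(!A) alone gives A = false.
Now (A) is unsatisfied and unit — conflict.
Both values of F lead to a conflict.

UNSATISFIABLE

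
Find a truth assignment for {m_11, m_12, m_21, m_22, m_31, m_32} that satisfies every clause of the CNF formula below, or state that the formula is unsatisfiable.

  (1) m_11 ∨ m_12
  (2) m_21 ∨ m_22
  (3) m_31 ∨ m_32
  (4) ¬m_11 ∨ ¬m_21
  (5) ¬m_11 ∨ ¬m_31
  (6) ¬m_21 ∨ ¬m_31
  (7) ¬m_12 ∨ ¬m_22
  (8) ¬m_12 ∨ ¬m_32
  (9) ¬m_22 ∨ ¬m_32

UNSATISFIABLE

Try m_11 = True.
The clause (¬m_21) is unit, so m_21 = False.
The clause (m_22) is unit, so m_22 = True.
The clause (¬m_31) is unit, so m_31 = False.
The clause (m_32) is unit, so m_32 = True.
But (¬m_32) is also a unit clause — contradiction.
Undo m_11 and try m_11 = False.
The clause (m_12) is unit, so m_12 = True.
The clause (¬m_22) is unit, so m_22 = False.
The clause (m_21) is unit, so m_21 = True.
The clause (¬m_31) is unit, so m_31 = False.
The clause (m_32) is unit, so m_32 = True.
But (¬m_32) is also a unit clause — contradiction.
Both values of m_11 lead to a conflict.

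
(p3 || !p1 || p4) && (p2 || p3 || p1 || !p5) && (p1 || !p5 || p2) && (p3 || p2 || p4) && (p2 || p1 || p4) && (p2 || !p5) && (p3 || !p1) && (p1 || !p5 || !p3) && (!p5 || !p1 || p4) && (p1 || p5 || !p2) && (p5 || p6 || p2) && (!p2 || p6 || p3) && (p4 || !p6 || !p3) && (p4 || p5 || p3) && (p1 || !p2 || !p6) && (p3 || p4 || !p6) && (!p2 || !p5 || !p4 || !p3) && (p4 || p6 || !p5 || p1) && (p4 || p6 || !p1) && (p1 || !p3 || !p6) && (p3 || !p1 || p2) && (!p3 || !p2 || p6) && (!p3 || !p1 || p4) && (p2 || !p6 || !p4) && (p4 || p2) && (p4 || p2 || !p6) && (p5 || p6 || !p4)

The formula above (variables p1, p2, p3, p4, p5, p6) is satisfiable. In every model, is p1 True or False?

Suppose p1 = false.
Case p5 = false:
Unit clause (!p2) forces p2 = false.
Unit clause (p4) forces p4 = true.
Unit clause (p6) forces p6 = true.
Now (!p6) is unsatisfied and unit — conflict.
Undo p5 and try p5 = true.
Unit clause (p2) forces p2 = true.
Unit clause (!p3) forces p3 = false.
Unit clause (p6) forces p6 = true.
Now (!p6) is unsatisfied and unit — conflict.
Both values of p5 lead to a conflict.
So every satisfying assignment has p1 = True.

True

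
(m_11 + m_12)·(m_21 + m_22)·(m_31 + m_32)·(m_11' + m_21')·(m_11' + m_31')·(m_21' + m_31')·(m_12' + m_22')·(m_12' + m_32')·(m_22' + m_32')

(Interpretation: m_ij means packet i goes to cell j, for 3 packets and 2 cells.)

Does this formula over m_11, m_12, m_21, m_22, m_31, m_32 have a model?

Unsatisfiable

Case m_11 = 1:
(m_21') alone gives m_21 = 0.
(m_22) alone gives m_22 = 1.
(m_31') alone gives m_31 = 0.
(m_32) alone gives m_32 = 1.
That conflicts with the unit clause (m_32').
That branch fails; take m_11 = 0 instead.
(m_12) alone gives m_12 = 1.
(m_22') alone gives m_22 = 0.
(m_21) alone gives m_21 = 1.
(m_31') alone gives m_31 = 0.
(m_32) alone gives m_32 = 1.
That conflicts with the unit clause (m_32').
Neither m_11 = 1 nor m_11 = 0 works.
No assignment satisfies every clause.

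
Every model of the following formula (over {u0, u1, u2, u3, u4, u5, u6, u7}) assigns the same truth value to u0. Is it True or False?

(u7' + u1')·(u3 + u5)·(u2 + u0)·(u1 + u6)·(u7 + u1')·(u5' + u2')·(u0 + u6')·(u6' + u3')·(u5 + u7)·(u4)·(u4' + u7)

True

Suppose u0 = 0.
From the singleton clause (u2), u2 = 1.
From the singleton clause (u5'), u5 = 0.
From the singleton clause (u3), u3 = 1.
From the singleton clause (u6'), u6 = 0.
From the singleton clause (u1), u1 = 1.
From the singleton clause (u7'), u7 = 0.
That conflicts with the unit clause (u7).
So every satisfying assignment has u0 = True.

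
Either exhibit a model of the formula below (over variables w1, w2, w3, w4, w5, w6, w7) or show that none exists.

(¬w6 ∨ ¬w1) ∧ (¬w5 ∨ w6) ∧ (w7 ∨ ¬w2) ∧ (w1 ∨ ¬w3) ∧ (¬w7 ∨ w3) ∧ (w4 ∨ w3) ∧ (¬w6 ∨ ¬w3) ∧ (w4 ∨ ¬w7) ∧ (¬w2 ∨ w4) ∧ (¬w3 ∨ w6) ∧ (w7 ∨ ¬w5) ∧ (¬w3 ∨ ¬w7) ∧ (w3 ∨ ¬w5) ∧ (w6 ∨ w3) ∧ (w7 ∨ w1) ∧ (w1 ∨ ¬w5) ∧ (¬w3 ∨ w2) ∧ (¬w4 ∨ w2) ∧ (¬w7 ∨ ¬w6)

UNSATISFIABLE

Case w6 = False:
From the singleton clause (¬w5), w5 = False.
From the singleton clause (¬w3), w3 = False.
But (w3) is also a unit clause — contradiction.
So w6 must be the other value — set w6 = True.
From the singleton clause (¬w1), w1 = False.
From the singleton clause (¬w3), w3 = False.
From the singleton clause (¬w7), w7 = False.
But (w7) is also a unit clause — contradiction.
Neither w6 = True nor w6 = False works.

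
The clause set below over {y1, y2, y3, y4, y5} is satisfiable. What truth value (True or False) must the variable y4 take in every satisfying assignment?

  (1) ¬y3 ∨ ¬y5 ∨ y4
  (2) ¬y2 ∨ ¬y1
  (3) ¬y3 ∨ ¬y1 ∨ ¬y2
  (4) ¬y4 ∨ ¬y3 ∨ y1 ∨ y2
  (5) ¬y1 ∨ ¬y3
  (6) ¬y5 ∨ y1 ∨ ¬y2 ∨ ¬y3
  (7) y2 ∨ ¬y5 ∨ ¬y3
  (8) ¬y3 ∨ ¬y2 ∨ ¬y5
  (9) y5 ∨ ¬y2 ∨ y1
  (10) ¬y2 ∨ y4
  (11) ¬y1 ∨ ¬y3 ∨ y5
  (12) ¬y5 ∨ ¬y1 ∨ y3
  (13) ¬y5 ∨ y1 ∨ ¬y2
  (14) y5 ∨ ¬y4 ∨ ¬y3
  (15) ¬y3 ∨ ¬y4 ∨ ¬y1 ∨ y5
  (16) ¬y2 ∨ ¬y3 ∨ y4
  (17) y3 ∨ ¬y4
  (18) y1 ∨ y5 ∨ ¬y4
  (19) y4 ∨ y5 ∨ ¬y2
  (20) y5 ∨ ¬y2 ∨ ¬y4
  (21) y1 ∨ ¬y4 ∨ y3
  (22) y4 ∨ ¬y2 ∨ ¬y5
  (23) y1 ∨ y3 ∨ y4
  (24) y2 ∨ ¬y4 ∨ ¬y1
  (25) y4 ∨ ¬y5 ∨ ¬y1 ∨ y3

False

Suppose y4 = True.
The clause (y3) is unit, so y3 = True.
The clause (¬y1) is unit, so y1 = False.
The clause (y2) is unit, so y2 = True.
The clause (¬y5) is unit, so y5 = False.
But (y5) is also a unit clause — contradiction.
So every satisfying assignment has y4 = False.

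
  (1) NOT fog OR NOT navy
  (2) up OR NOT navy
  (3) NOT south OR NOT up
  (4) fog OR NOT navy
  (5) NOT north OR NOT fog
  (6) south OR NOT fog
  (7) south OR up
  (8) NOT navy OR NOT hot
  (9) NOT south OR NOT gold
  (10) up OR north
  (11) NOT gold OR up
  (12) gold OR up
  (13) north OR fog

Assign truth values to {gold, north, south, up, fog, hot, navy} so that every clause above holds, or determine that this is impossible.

Branch on fog: set fog = false.
The clause (NOT navy) is unit, so navy = false.
The clause (north) is unit, so north = true.
Branch on south: set south = false.
The clause (up) is unit, so up = true.
No clause remains; gold, hot are free.

gold ↦ true; north ↦ true; south ↦ false; up ↦ true; fog ↦ false; hot ↦ true; navy ↦ false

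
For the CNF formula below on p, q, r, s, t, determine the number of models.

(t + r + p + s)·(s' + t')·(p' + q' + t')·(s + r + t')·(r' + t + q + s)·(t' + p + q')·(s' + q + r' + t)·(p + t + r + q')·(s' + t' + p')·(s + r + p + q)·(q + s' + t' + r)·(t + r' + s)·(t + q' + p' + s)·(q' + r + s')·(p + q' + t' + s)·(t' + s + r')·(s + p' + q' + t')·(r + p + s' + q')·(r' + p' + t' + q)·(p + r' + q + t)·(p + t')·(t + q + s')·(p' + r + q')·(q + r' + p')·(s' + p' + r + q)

3

There are 2^5 = 32 truth assignments over (p, q, r, s, t).
Split on p. With p = 1, the clauses containing p are satisfied and p' drops from the rest; 2 of the 2^4 = 16 assignments to the other variables satisfy what remains.
With p = 0, by the same count on the reduced clause set, 1 assignment works.
(One model: p=F, q=T, r=T, s=T, t=F.)
Total: 2 + 1 = 3.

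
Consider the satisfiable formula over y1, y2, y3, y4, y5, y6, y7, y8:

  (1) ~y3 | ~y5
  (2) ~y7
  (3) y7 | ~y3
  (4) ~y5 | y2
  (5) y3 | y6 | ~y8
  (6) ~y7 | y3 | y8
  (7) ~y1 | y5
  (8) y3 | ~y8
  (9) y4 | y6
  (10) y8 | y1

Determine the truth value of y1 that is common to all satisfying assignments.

Suppose y1 = 0.
From the singleton clause (~y7), y7 = 0.
From the singleton clause (~y3), y3 = 0.
From the singleton clause (~y8), y8 = 0.
That conflicts with the unit clause (y8).
So every satisfying assignment has y1 = True.

True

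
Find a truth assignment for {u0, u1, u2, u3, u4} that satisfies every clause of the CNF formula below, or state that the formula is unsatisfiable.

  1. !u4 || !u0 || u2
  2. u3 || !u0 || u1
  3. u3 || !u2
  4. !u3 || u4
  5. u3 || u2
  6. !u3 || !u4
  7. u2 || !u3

UNSATISFIABLE

Suppose u3 = true.
The clause (u4) is unit, so u4 = true.
But (!u4) is also a unit clause — contradiction.
That branch fails; take u3 = false instead.
The clause (!u2) is unit, so u2 = false.
But (u2) is also a unit clause — contradiction.
Neither u3 = true nor u3 = false works.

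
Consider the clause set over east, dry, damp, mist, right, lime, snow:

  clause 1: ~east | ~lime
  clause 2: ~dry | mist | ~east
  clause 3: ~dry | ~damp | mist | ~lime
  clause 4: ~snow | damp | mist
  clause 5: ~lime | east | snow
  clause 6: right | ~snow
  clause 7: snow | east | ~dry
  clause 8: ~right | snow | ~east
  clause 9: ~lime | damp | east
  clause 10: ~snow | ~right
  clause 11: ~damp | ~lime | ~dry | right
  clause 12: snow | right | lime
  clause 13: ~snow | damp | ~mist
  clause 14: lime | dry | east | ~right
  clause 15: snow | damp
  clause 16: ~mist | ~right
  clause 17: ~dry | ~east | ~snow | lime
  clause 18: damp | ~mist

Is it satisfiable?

No

Case east = 0:
Case lime = 0:
Case right = 1:
From the singleton clause (~snow), snow = 0.
From the singleton clause (~dry), dry = 0.
But (dry) is also a unit clause — contradiction.
Backtrack on right: now try right = 0.
From the singleton clause (~snow), snow = 0.
But (snow) is also a unit clause — contradiction.
Both values of right lead to a conflict.
Backtrack on lime: now try lime = 1.
From the singleton clause (snow), snow = 1.
From the singleton clause (right), right = 1.
But (~right) is also a unit clause — contradiction.
Both values of lime lead to a conflict.
Backtrack on east: now try east = 1.
From the singleton clause (~lime), lime = 0.
Case dry = 0:
Case right = 1:
From the singleton clause (snow), snow = 1.
But (~snow) is also a unit clause — contradiction.
Backtrack on right: now try right = 0.
From the singleton clause (~snow), snow = 0.
But (snow) is also a unit clause — contradiction.
Both values of right lead to a conflict.
Backtrack on dry: now try dry = 1.
From the singleton clause (mist), mist = 1.
From the singleton clause (~right), right = 0.
From the singleton clause (~snow), snow = 0.
But (snow) is also a unit clause — contradiction.
Both values of dry lead to a conflict.
Both values of east lead to a conflict.
No assignment satisfies every clause.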